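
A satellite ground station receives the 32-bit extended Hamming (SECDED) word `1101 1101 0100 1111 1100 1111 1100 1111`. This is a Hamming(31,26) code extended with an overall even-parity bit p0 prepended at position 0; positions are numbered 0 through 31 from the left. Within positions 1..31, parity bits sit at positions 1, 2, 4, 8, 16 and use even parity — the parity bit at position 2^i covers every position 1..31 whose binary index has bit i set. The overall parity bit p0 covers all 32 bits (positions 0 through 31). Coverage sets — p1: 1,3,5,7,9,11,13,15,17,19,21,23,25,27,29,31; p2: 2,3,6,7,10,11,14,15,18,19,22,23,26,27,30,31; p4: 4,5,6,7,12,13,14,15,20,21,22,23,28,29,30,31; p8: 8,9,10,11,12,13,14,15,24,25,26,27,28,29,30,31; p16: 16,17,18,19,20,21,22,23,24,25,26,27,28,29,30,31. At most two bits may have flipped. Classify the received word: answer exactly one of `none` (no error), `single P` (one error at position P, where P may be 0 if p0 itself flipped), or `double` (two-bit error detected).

s1: b1⊕b3⊕b5⊕b7⊕b9⊕b11⊕b13⊕b15⊕b17⊕b19⊕b21⊕b23⊕b25⊕b27⊕b29⊕b31 = 1⊕1⊕1⊕1⊕1⊕0⊕1⊕1⊕1⊕0⊕1⊕1⊕1⊕0⊕1⊕1 = 1
s2: b2⊕b3⊕b6⊕b7⊕b10⊕b11⊕b14⊕b15⊕b18⊕b19⊕b22⊕b23⊕b26⊕b27⊕b30⊕b31 = 0⊕1⊕0⊕1⊕0⊕0⊕1⊕1⊕0⊕0⊕1⊕1⊕0⊕0⊕1⊕1 = 0
s4: b4⊕b5⊕b6⊕b7⊕b12⊕b13⊕b14⊕b15⊕b20⊕b21⊕b22⊕b23⊕b28⊕b29⊕b30⊕b31 = 1⊕1⊕0⊕1⊕1⊕1⊕1⊕1⊕1⊕1⊕1⊕1⊕1⊕1⊕1⊕1 = 1
s8: b8⊕b9⊕b10⊕b11⊕b12⊕b13⊕b14⊕b15⊕b24⊕b25⊕b26⊕b27⊕b28⊕b29⊕b30⊕b31 = 0⊕1⊕0⊕0⊕1⊕1⊕1⊕1⊕1⊕1⊕0⊕0⊕1⊕1⊕1⊕1 = 1
s16: b16⊕b17⊕b18⊕b19⊕b20⊕b21⊕b22⊕b23⊕b24⊕b25⊕b26⊕b27⊕b28⊕b29⊕b30⊕b31 = 1⊕1⊕0⊕0⊕1⊕1⊕1⊕1⊕1⊕1⊕0⊕0⊕1⊕1⊕1⊕1 = 0
Syndrome (s16...s1) = 01101 → position 13.
Overall parity (XOR of all 32 bits, including p0): 1⊕1⊕0⊕1⊕1⊕1⊕0⊕1⊕0⊕1⊕0⊕0⊕1⊕1⊕1⊕1⊕1⊕1⊕0⊕0⊕1⊕1⊕1⊕1⊕1⊕1⊕0⊕0⊕1⊕1⊕1⊕1 = 1
Overall=1, syndrome position=13 → single-bit error at position 13.

single 13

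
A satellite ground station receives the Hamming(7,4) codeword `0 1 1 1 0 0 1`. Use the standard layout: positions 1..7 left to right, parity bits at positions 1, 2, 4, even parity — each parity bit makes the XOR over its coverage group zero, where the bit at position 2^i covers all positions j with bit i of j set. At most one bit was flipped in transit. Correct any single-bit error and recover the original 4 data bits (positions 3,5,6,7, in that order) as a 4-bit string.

1001

s1: b1⊕b3⊕b5⊕b7 = 0⊕1⊕0⊕1 = 0
s2: b2⊕b3⊕b6⊕b7 = 1⊕1⊕0⊕1 = 1
s4: b4⊕b5⊕b6⊕b7 = 1⊕0⊕0⊕1 = 0
Syndrome (s4...s1) = 010 → position 2.
Flip bit 2: corrected codeword = 0011001
Data bits at positions 3,5,6,7: 1001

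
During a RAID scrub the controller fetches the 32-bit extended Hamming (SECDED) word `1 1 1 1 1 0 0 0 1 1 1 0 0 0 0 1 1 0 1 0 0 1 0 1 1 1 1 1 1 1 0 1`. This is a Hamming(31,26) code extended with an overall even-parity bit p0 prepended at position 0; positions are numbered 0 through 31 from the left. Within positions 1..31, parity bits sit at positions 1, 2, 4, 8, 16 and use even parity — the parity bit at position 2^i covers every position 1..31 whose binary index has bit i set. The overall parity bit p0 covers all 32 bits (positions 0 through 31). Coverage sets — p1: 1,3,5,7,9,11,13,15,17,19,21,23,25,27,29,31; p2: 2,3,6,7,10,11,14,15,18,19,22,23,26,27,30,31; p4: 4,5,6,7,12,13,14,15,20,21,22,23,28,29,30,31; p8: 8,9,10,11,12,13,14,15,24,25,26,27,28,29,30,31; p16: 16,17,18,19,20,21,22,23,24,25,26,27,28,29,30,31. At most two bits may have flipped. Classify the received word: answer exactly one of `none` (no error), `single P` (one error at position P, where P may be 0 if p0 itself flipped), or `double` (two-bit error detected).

double

s1: b1⊕b3⊕b5⊕b7⊕b9⊕b11⊕b13⊕b15⊕b17⊕b19⊕b21⊕b23⊕b25⊕b27⊕b29⊕b31 = 1⊕1⊕0⊕0⊕1⊕0⊕0⊕1⊕0⊕0⊕1⊕1⊕1⊕1⊕1⊕1 = 0
s2: b2⊕b3⊕b6⊕b7⊕b10⊕b11⊕b14⊕b15⊕b18⊕b19⊕b22⊕b23⊕b26⊕b27⊕b30⊕b31 = 1⊕1⊕0⊕0⊕1⊕0⊕0⊕1⊕1⊕0⊕0⊕1⊕1⊕1⊕0⊕1 = 1
s4: b4⊕b5⊕b6⊕b7⊕b12⊕b13⊕b14⊕b15⊕b20⊕b21⊕b22⊕b23⊕b28⊕b29⊕b30⊕b31 = 1⊕0⊕0⊕0⊕0⊕0⊕0⊕1⊕0⊕1⊕0⊕1⊕1⊕1⊕0⊕1 = 1
s8: b8⊕b9⊕b10⊕b11⊕b12⊕b13⊕b14⊕b15⊕b24⊕b25⊕b26⊕b27⊕b28⊕b29⊕b30⊕b31 = 1⊕1⊕1⊕0⊕0⊕0⊕0⊕1⊕1⊕1⊕1⊕1⊕1⊕1⊕0⊕1 = 1
s16: b16⊕b17⊕b18⊕b19⊕b20⊕b21⊕b22⊕b23⊕b24⊕b25⊕b26⊕b27⊕b28⊕b29⊕b30⊕b31 = 1⊕0⊕1⊕0⊕0⊕1⊕0⊕1⊕1⊕1⊕1⊕1⊕1⊕1⊕0⊕1 = 1
Syndrome (s16...s1) = 11110 → position 30.
Overall parity (XOR of all 32 bits, including p0): 1⊕1⊕1⊕1⊕1⊕0⊕0⊕0⊕1⊕1⊕1⊕0⊕0⊕0⊕0⊕1⊕1⊕0⊕1⊕0⊕0⊕1⊕0⊕1⊕1⊕1⊕1⊕1⊕1⊕1⊕0⊕1 = 0
Overall=0, syndrome position=30 → double-bit error detected (uncorrectable).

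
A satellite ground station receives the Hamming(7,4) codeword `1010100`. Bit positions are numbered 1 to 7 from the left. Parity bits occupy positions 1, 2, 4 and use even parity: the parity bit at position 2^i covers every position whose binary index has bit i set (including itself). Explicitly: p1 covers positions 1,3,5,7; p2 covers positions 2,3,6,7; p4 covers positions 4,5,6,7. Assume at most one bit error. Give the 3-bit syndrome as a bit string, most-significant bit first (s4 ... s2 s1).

111

s1: b1⊕b3⊕b5⊕b7 = 1⊕1⊕1⊕0 = 1
s2: b2⊕b3⊕b6⊕b7 = 0⊕1⊕0⊕0 = 1
s4: b4⊕b5⊕b6⊕b7 = 0⊕1⊕0⊕0 = 1
Syndrome (s4...s1) = 111 → position 7.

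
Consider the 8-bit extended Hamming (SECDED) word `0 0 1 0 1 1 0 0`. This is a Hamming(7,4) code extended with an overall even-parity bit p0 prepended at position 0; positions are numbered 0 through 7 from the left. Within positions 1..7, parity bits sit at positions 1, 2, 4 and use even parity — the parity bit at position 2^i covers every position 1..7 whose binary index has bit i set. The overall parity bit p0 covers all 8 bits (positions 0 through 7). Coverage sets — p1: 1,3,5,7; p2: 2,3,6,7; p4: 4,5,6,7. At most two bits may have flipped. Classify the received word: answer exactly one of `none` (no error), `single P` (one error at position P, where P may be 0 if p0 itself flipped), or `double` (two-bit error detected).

single 3

s1: b1⊕b3⊕b5⊕b7 = 0⊕0⊕1⊕0 = 1
s2: b2⊕b3⊕b6⊕b7 = 1⊕0⊕0⊕0 = 1
s4: b4⊕b5⊕b6⊕b7 = 1⊕1⊕0⊕0 = 0
Syndrome (s4...s1) = 011 → position 3.
Overall parity (XOR of all 8 bits, including p0): 0⊕0⊕1⊕0⊕1⊕1⊕0⊕0 = 1
Overall=1, syndrome position=3 → single-bit error at position 3.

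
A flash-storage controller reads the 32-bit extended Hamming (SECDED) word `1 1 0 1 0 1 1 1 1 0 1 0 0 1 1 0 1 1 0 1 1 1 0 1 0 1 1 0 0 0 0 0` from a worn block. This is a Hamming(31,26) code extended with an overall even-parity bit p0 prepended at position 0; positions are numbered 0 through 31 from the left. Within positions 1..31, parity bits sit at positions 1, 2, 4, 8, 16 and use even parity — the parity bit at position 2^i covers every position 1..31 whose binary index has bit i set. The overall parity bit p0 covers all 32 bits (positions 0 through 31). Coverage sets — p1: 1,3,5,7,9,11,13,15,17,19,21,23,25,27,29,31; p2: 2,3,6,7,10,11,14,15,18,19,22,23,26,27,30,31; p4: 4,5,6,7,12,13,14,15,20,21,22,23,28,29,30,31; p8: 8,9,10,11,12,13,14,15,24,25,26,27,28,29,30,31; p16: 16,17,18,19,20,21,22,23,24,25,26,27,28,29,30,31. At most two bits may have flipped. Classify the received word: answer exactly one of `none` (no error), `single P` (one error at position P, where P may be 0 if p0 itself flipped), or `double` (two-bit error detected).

s1: b1⊕b3⊕b5⊕b7⊕b9⊕b11⊕b13⊕b15⊕b17⊕b19⊕b21⊕b23⊕b25⊕b27⊕b29⊕b31 = 1⊕1⊕1⊕1⊕0⊕0⊕1⊕0⊕1⊕1⊕1⊕1⊕1⊕0⊕0⊕0 = 0
s2: b2⊕b3⊕b6⊕b7⊕b10⊕b11⊕b14⊕b15⊕b18⊕b19⊕b22⊕b23⊕b26⊕b27⊕b30⊕b31 = 0⊕1⊕1⊕1⊕1⊕0⊕1⊕0⊕0⊕1⊕0⊕1⊕1⊕0⊕0⊕0 = 0
s4: b4⊕b5⊕b6⊕b7⊕b12⊕b13⊕b14⊕b15⊕b20⊕b21⊕b22⊕b23⊕b28⊕b29⊕b30⊕b31 = 0⊕1⊕1⊕1⊕0⊕1⊕1⊕0⊕1⊕1⊕0⊕1⊕0⊕0⊕0⊕0 = 0
s8: b8⊕b9⊕b10⊕b11⊕b12⊕b13⊕b14⊕b15⊕b24⊕b25⊕b26⊕b27⊕b28⊕b29⊕b30⊕b31 = 1⊕0⊕1⊕0⊕0⊕1⊕1⊕0⊕0⊕1⊕1⊕0⊕0⊕0⊕0⊕0 = 0
s16: b16⊕b17⊕b18⊕b19⊕b20⊕b21⊕b22⊕b23⊕b24⊕b25⊕b26⊕b27⊕b28⊕b29⊕b30⊕b31 = 1⊕1⊕0⊕1⊕1⊕1⊕0⊕1⊕0⊕1⊕1⊕0⊕0⊕0⊕0⊕0 = 0
Syndrome (s16...s1) = 00000 → position 0 (no error).
Overall parity (XOR of all 32 bits, including p0): 1⊕1⊕0⊕1⊕0⊕1⊕1⊕1⊕1⊕0⊕1⊕0⊕0⊕1⊕1⊕0⊕1⊕1⊕0⊕1⊕1⊕1⊕0⊕1⊕0⊕1⊕1⊕0⊕0⊕0⊕0⊕0 = 0
Overall=0, syndrome position=0 → no error.

none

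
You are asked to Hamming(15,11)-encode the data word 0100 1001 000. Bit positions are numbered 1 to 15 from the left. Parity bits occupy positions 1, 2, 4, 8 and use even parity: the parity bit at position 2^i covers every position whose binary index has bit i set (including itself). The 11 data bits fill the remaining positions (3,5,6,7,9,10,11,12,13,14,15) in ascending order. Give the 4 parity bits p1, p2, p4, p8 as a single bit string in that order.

0000

Place data bits at non-power-of-two positions: b3=0, b5=1, b6=0, b7=0, b9=1, b10=0, b11=0, b12=1, b13=0, b14=0, b15=0.
p1 = XOR of data positions {3,5,7,9,11,13,15} = 0⊕1⊕0⊕1⊕0⊕0⊕0 = 0
p2 = XOR of data positions {3,6,7,10,11,14,15} = 0⊕0⊕0⊕0⊕0⊕0⊕0 = 0
p4 = XOR of data positions {5,6,7,12,13,14,15} = 1⊕0⊕0⊕1⊕0⊕0⊕0 = 0
p8 = XOR of data positions {9,10,11,12,13,14,15} = 1⊕0⊕0⊕1⊕0⊕0⊕0 = 0
Parity bits p1,p2,p4,p8 = 0000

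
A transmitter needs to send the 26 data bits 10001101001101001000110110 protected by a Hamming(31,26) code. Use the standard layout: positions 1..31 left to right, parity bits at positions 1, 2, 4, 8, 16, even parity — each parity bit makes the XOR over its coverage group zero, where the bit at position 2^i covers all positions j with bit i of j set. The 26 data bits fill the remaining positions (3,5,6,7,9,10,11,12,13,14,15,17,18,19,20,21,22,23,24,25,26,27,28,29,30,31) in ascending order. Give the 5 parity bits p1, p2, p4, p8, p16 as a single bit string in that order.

10101

Place data bits at non-power-of-two positions: b3=1, b5=0, b6=0, b7=0, b9=1, b10=1, b11=0, b12=1, b13=0, b14=0, b15=1, b17=1, b18=0, b19=1, b20=0, b21=0, b22=1, b23=0, b24=0, b25=0, b26=1, b27=1, b28=0, b29=1, b30=1, b31=0.
p1 = XOR of data positions {3,5,7,9,11,13,15,17,19,21,23,25,27,29,31} = 1⊕0⊕0⊕1⊕0⊕0⊕1⊕1⊕1⊕0⊕0⊕0⊕1⊕1⊕0 = 1
p2 = XOR of data positions {3,6,7,10,11,14,15,18,19,22,23,26,27,30,31} = 1⊕0⊕0⊕1⊕0⊕0⊕1⊕0⊕1⊕1⊕0⊕1⊕1⊕1⊕0 = 0
p4 = XOR of data positions {5,6,7,12,13,14,15,20,21,22,23,28,29,30,31} = 0⊕0⊕0⊕1⊕0⊕0⊕1⊕0⊕0⊕1⊕0⊕0⊕1⊕1⊕0 = 1
p8 = XOR of data positions {9,10,11,12,13,14,15,24,25,26,27,28,29,30,31} = 1⊕1⊕0⊕1⊕0⊕0⊕1⊕0⊕0⊕1⊕1⊕0⊕1⊕1⊕0 = 0
p16 = XOR of data positions {17,18,19,20,21,22,23,24,25,26,27,28,29,30,31} = 1⊕0⊕1⊕0⊕0⊕1⊕0⊕0⊕0⊕1⊕1⊕0⊕1⊕1⊕0 = 1
Parity bits p1,p2,p4,p8,p16 = 10101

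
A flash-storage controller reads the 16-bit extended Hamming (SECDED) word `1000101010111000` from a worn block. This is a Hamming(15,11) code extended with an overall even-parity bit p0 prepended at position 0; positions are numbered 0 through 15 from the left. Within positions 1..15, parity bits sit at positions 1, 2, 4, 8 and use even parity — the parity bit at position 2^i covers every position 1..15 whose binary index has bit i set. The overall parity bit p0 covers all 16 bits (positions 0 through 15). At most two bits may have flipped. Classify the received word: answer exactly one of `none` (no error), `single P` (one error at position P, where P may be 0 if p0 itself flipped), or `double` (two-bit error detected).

single 7

s1: b1⊕b3⊕b5⊕b7⊕b9⊕b11⊕b13⊕b15 = 0⊕0⊕0⊕0⊕0⊕1⊕0⊕0 = 1
s2: b2⊕b3⊕b6⊕b7⊕b10⊕b11⊕b14⊕b15 = 0⊕0⊕1⊕0⊕1⊕1⊕0⊕0 = 1
s4: b4⊕b5⊕b6⊕b7⊕b12⊕b13⊕b14⊕b15 = 1⊕0⊕1⊕0⊕1⊕0⊕0⊕0 = 1
s8: b8⊕b9⊕b10⊕b11⊕b12⊕b13⊕b14⊕b15 = 1⊕0⊕1⊕1⊕1⊕0⊕0⊕0 = 0
Syndrome (s8...s1) = 0111 → position 7.
Overall parity (XOR of all 16 bits, including p0): 1⊕0⊕0⊕0⊕1⊕0⊕1⊕0⊕1⊕0⊕1⊕1⊕1⊕0⊕0⊕0 = 1
Overall=1, syndrome position=7 → single-bit error at position 7.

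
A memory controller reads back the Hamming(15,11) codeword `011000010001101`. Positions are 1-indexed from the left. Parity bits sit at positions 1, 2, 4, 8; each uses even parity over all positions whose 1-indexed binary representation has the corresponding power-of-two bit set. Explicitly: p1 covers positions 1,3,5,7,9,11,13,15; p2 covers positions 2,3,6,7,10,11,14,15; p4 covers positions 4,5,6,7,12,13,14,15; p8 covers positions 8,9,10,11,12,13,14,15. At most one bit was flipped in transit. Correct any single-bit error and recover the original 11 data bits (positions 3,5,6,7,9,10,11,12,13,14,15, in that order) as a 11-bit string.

s1: b1⊕b3⊕b5⊕b7⊕b9⊕b11⊕b13⊕b15 = 0⊕1⊕0⊕0⊕0⊕0⊕1⊕1 = 1
s2: b2⊕b3⊕b6⊕b7⊕b10⊕b11⊕b14⊕b15 = 1⊕1⊕0⊕0⊕0⊕0⊕0⊕1 = 1
s4: b4⊕b5⊕b6⊕b7⊕b12⊕b13⊕b14⊕b15 = 0⊕0⊕0⊕0⊕1⊕1⊕0⊕1 = 1
s8: b8⊕b9⊕b10⊕b11⊕b12⊕b13⊕b14⊕b15 = 1⊕0⊕0⊕0⊕1⊕1⊕0⊕1 = 0
Syndrome (s8...s1) = 0111 → position 7.
Flip bit 7: corrected codeword = 011000110001101
Data bits at positions 3,5,6,7,9,10,11,12,13,14,15: 10010001101

10010001101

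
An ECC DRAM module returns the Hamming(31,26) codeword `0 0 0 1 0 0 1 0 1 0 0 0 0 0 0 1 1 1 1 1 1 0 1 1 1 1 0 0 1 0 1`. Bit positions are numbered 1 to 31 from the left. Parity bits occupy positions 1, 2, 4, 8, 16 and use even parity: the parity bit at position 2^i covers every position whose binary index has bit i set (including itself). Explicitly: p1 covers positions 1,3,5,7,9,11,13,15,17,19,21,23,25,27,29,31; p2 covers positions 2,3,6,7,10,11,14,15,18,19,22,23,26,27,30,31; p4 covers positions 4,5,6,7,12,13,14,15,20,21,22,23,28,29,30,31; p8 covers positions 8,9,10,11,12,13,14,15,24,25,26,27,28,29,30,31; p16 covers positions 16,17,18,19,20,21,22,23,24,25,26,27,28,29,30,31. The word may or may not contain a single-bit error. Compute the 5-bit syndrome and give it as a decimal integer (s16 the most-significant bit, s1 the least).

s1: b1⊕b3⊕b5⊕b7⊕b9⊕b11⊕b13⊕b15⊕b17⊕b19⊕b21⊕b23⊕b25⊕b27⊕b29⊕b31 = 0⊕0⊕0⊕1⊕1⊕0⊕0⊕0⊕1⊕1⊕1⊕1⊕1⊕0⊕1⊕1 = 1
s2: b2⊕b3⊕b6⊕b7⊕b10⊕b11⊕b14⊕b15⊕b18⊕b19⊕b22⊕b23⊕b26⊕b27⊕b30⊕b31 = 0⊕0⊕0⊕1⊕0⊕0⊕0⊕0⊕1⊕1⊕0⊕1⊕1⊕0⊕0⊕1 = 0
s4: b4⊕b5⊕b6⊕b7⊕b12⊕b13⊕b14⊕b15⊕b20⊕b21⊕b22⊕b23⊕b28⊕b29⊕b30⊕b31 = 1⊕0⊕0⊕1⊕0⊕0⊕0⊕0⊕1⊕1⊕0⊕1⊕0⊕1⊕0⊕1 = 1
s8: b8⊕b9⊕b10⊕b11⊕b12⊕b13⊕b14⊕b15⊕b24⊕b25⊕b26⊕b27⊕b28⊕b29⊕b30⊕b31 = 0⊕1⊕0⊕0⊕0⊕0⊕0⊕0⊕1⊕1⊕1⊕0⊕0⊕1⊕0⊕1 = 0
s16: b16⊕b17⊕b18⊕b19⊕b20⊕b21⊕b22⊕b23⊕b24⊕b25⊕b26⊕b27⊕b28⊕b29⊕b30⊕b31 = 1⊕1⊕1⊕1⊕1⊕1⊕0⊕1⊕1⊕1⊕1⊕0⊕0⊕1⊕0⊕1 = 0
Syndrome (s16...s1) = 00101 → position 5.

5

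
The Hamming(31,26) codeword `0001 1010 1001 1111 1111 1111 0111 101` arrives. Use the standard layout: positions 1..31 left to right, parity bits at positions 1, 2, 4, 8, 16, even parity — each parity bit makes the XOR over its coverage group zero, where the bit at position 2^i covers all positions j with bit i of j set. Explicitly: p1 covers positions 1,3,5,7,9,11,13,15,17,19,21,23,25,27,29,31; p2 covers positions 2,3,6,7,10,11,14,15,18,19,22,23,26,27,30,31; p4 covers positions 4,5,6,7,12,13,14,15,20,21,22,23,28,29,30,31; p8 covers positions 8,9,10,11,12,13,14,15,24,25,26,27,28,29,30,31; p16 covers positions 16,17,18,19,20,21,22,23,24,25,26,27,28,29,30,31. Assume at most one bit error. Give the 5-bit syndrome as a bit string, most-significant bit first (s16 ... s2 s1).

01000

s1: b1⊕b3⊕b5⊕b7⊕b9⊕b11⊕b13⊕b15⊕b17⊕b19⊕b21⊕b23⊕b25⊕b27⊕b29⊕b31 = 0⊕0⊕1⊕1⊕1⊕0⊕1⊕1⊕1⊕1⊕1⊕1⊕0⊕1⊕1⊕1 = 0
s2: b2⊕b3⊕b6⊕b7⊕b10⊕b11⊕b14⊕b15⊕b18⊕b19⊕b22⊕b23⊕b26⊕b27⊕b30⊕b31 = 0⊕0⊕0⊕1⊕0⊕0⊕1⊕1⊕1⊕1⊕1⊕1⊕1⊕1⊕0⊕1 = 0
s4: b4⊕b5⊕b6⊕b7⊕b12⊕b13⊕b14⊕b15⊕b20⊕b21⊕b22⊕b23⊕b28⊕b29⊕b30⊕b31 = 1⊕1⊕0⊕1⊕1⊕1⊕1⊕1⊕1⊕1⊕1⊕1⊕1⊕1⊕0⊕1 = 0
s8: b8⊕b9⊕b10⊕b11⊕b12⊕b13⊕b14⊕b15⊕b24⊕b25⊕b26⊕b27⊕b28⊕b29⊕b30⊕b31 = 0⊕1⊕0⊕0⊕1⊕1⊕1⊕1⊕1⊕0⊕1⊕1⊕1⊕1⊕0⊕1 = 1
s16: b16⊕b17⊕b18⊕b19⊕b20⊕b21⊕b22⊕b23⊕b24⊕b25⊕b26⊕b27⊕b28⊕b29⊕b30⊕b31 = 1⊕1⊕1⊕1⊕1⊕1⊕1⊕1⊕1⊕0⊕1⊕1⊕1⊕1⊕0⊕1 = 0
Syndrome (s16...s1) = 01000 → position 8.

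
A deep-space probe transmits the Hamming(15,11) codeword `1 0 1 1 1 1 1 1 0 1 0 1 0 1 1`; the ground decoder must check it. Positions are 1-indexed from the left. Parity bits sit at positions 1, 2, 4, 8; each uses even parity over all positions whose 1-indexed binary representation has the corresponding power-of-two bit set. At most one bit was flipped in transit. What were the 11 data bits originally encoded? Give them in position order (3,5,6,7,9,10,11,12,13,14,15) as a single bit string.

11110101111

s1: b1⊕b3⊕b5⊕b7⊕b9⊕b11⊕b13⊕b15 = 1⊕1⊕1⊕1⊕0⊕0⊕0⊕1 = 1
s2: b2⊕b3⊕b6⊕b7⊕b10⊕b11⊕b14⊕b15 = 0⊕1⊕1⊕1⊕1⊕0⊕1⊕1 = 0
s4: b4⊕b5⊕b6⊕b7⊕b12⊕b13⊕b14⊕b15 = 1⊕1⊕1⊕1⊕1⊕0⊕1⊕1 = 1
s8: b8⊕b9⊕b10⊕b11⊕b12⊕b13⊕b14⊕b15 = 1⊕0⊕1⊕0⊕1⊕0⊕1⊕1 = 1
Syndrome (s8...s1) = 1101 → position 13.
Flip bit 13: corrected codeword = 101111110101111
Data bits at positions 3,5,6,7,9,10,11,12,13,14,15: 11110101111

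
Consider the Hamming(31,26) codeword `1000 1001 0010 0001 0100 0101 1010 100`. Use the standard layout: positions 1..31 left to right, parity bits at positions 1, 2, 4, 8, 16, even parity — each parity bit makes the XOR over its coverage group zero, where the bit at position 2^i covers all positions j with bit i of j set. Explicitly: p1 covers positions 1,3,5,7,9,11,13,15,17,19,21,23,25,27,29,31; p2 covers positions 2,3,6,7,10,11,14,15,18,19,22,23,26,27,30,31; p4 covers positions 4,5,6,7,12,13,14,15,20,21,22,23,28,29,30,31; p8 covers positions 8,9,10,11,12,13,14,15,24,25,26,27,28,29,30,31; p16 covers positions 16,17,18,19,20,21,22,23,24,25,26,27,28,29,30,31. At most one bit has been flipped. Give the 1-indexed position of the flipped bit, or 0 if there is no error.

20

s1: b1⊕b3⊕b5⊕b7⊕b9⊕b11⊕b13⊕b15⊕b17⊕b19⊕b21⊕b23⊕b25⊕b27⊕b29⊕b31 = 1⊕0⊕1⊕0⊕0⊕1⊕0⊕0⊕0⊕0⊕0⊕0⊕1⊕1⊕1⊕0 = 0
s2: b2⊕b3⊕b6⊕b7⊕b10⊕b11⊕b14⊕b15⊕b18⊕b19⊕b22⊕b23⊕b26⊕b27⊕b30⊕b31 = 0⊕0⊕0⊕0⊕0⊕1⊕0⊕0⊕1⊕0⊕1⊕0⊕0⊕1⊕0⊕0 = 0
s4: b4⊕b5⊕b6⊕b7⊕b12⊕b13⊕b14⊕b15⊕b20⊕b21⊕b22⊕b23⊕b28⊕b29⊕b30⊕b31 = 0⊕1⊕0⊕0⊕0⊕0⊕0⊕0⊕0⊕0⊕1⊕0⊕0⊕1⊕0⊕0 = 1
s8: b8⊕b9⊕b10⊕b11⊕b12⊕b13⊕b14⊕b15⊕b24⊕b25⊕b26⊕b27⊕b28⊕b29⊕b30⊕b31 = 1⊕0⊕0⊕1⊕0⊕0⊕0⊕0⊕1⊕1⊕0⊕1⊕0⊕1⊕0⊕0 = 0
s16: b16⊕b17⊕b18⊕b19⊕b20⊕b21⊕b22⊕b23⊕b24⊕b25⊕b26⊕b27⊕b28⊕b29⊕b30⊕b31 = 1⊕0⊕1⊕0⊕0⊕0⊕1⊕0⊕1⊕1⊕0⊕1⊕0⊕1⊕0⊕0 = 1
Syndrome (s16...s1) = 10100 → position 20.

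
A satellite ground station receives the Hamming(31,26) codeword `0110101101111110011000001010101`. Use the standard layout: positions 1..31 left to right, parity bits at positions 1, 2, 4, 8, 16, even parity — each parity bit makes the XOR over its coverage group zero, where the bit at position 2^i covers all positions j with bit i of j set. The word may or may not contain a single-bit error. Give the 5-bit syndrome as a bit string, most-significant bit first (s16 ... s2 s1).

s1: b1⊕b3⊕b5⊕b7⊕b9⊕b11⊕b13⊕b15⊕b17⊕b19⊕b21⊕b23⊕b25⊕b27⊕b29⊕b31 = 0⊕1⊕1⊕1⊕0⊕1⊕1⊕1⊕0⊕1⊕0⊕0⊕1⊕1⊕1⊕1 = 1
s2: b2⊕b3⊕b6⊕b7⊕b10⊕b11⊕b14⊕b15⊕b18⊕b19⊕b22⊕b23⊕b26⊕b27⊕b30⊕b31 = 1⊕1⊕0⊕1⊕1⊕1⊕1⊕1⊕1⊕1⊕0⊕0⊕0⊕1⊕0⊕1 = 1
s4: b4⊕b5⊕b6⊕b7⊕b12⊕b13⊕b14⊕b15⊕b20⊕b21⊕b22⊕b23⊕b28⊕b29⊕b30⊕b31 = 0⊕1⊕0⊕1⊕1⊕1⊕1⊕1⊕0⊕0⊕0⊕0⊕0⊕1⊕0⊕1 = 0
s8: b8⊕b9⊕b10⊕b11⊕b12⊕b13⊕b14⊕b15⊕b24⊕b25⊕b26⊕b27⊕b28⊕b29⊕b30⊕b31 = 1⊕0⊕1⊕1⊕1⊕1⊕1⊕1⊕0⊕1⊕0⊕1⊕0⊕1⊕0⊕1 = 1
s16: b16⊕b17⊕b18⊕b19⊕b20⊕b21⊕b22⊕b23⊕b24⊕b25⊕b26⊕b27⊕b28⊕b29⊕b30⊕b31 = 0⊕0⊕1⊕1⊕0⊕0⊕0⊕0⊕0⊕1⊕0⊕1⊕0⊕1⊕0⊕1 = 0
Syndrome (s16...s1) = 01011 → position 11.

01011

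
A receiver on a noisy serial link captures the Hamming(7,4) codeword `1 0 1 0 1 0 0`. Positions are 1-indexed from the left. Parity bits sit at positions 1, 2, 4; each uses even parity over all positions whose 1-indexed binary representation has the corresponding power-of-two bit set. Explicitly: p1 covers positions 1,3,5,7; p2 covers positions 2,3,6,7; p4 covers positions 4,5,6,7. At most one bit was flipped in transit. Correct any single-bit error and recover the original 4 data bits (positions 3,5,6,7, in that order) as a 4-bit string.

1101

s1: b1⊕b3⊕b5⊕b7 = 1⊕1⊕1⊕0 = 1
s2: b2⊕b3⊕b6⊕b7 = 0⊕1⊕0⊕0 = 1
s4: b4⊕b5⊕b6⊕b7 = 0⊕1⊕0⊕0 = 1
Syndrome (s4...s1) = 111 → position 7.
Flip bit 7: corrected codeword = 1010101
Data bits at positions 3,5,6,7: 1101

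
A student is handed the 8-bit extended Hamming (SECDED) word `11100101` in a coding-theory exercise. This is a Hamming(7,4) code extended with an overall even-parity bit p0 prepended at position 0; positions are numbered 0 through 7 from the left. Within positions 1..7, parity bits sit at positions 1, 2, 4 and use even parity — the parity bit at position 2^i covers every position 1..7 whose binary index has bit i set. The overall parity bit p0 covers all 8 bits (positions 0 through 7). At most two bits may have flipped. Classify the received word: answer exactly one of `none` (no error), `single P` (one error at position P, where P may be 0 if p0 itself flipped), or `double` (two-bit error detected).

s1: b1⊕b3⊕b5⊕b7 = 1⊕0⊕1⊕1 = 1
s2: b2⊕b3⊕b6⊕b7 = 1⊕0⊕0⊕1 = 0
s4: b4⊕b5⊕b6⊕b7 = 0⊕1⊕0⊕1 = 0
Syndrome (s4...s1) = 001 → position 1.
Overall parity (XOR of all 8 bits, including p0): 1⊕1⊕1⊕0⊕0⊕1⊕0⊕1 = 1
Overall=1, syndrome position=1 → single-bit error at position 1.

single 1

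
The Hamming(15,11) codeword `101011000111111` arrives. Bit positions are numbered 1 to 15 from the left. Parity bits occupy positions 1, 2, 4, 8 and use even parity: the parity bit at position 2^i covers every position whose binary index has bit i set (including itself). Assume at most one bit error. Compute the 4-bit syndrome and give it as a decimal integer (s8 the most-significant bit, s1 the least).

s1: b1⊕b3⊕b5⊕b7⊕b9⊕b11⊕b13⊕b15 = 1⊕1⊕1⊕0⊕0⊕1⊕1⊕1 = 0
s2: b2⊕b3⊕b6⊕b7⊕b10⊕b11⊕b14⊕b15 = 0⊕1⊕1⊕0⊕1⊕1⊕1⊕1 = 0
s4: b4⊕b5⊕b6⊕b7⊕b12⊕b13⊕b14⊕b15 = 0⊕1⊕1⊕0⊕1⊕1⊕1⊕1 = 0
s8: b8⊕b9⊕b10⊕b11⊕b12⊕b13⊕b14⊕b15 = 0⊕0⊕1⊕1⊕1⊕1⊕1⊕1 = 0
Syndrome (s8...s1) = 0000 → position 0 (no error).

0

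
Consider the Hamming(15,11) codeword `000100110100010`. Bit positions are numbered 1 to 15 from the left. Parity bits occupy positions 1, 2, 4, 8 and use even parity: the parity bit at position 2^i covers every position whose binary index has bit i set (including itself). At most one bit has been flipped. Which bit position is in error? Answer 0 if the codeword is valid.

15

s1: b1⊕b3⊕b5⊕b7⊕b9⊕b11⊕b13⊕b15 = 0⊕0⊕0⊕1⊕0⊕0⊕0⊕0 = 1
s2: b2⊕b3⊕b6⊕b7⊕b10⊕b11⊕b14⊕b15 = 0⊕0⊕0⊕1⊕1⊕0⊕1⊕0 = 1
s4: b4⊕b5⊕b6⊕b7⊕b12⊕b13⊕b14⊕b15 = 1⊕0⊕0⊕1⊕0⊕0⊕1⊕0 = 1
s8: b8⊕b9⊕b10⊕b11⊕b12⊕b13⊕b14⊕b15 = 1⊕0⊕1⊕0⊕0⊕0⊕1⊕0 = 1
Syndrome (s8...s1) = 1111 → position 15.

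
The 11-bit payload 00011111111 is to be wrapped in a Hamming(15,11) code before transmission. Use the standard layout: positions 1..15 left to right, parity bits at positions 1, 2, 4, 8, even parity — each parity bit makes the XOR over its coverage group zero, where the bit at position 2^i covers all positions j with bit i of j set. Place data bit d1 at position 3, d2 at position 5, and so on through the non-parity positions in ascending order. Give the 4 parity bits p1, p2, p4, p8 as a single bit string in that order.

1111

Place data bits at non-power-of-two positions: b3=0, b5=0, b6=0, b7=1, b9=1, b10=1, b11=1, b12=1, b13=1, b14=1, b15=1.
p1 = XOR of data positions {3,5,7,9,11,13,15} = 0⊕0⊕1⊕1⊕1⊕1⊕1 = 1
p2 = XOR of data positions {3,6,7,10,11,14,15} = 0⊕0⊕1⊕1⊕1⊕1⊕1 = 1
p4 = XOR of data positions {5,6,7,12,13,14,15} = 0⊕0⊕1⊕1⊕1⊕1⊕1 = 1
p8 = XOR of data positions {9,10,11,12,13,14,15} = 1⊕1⊕1⊕1⊕1⊕1⊕1 = 1
Parity bits p1,p2,p4,p8 = 1111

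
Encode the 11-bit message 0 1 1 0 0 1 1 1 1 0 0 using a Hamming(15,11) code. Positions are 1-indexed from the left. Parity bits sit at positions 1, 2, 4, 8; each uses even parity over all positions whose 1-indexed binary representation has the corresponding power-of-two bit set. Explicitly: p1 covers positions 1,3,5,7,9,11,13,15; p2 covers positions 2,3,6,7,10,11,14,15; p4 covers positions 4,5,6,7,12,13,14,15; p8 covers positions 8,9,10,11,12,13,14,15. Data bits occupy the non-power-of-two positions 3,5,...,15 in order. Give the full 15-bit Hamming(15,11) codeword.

Place data bits at non-power-of-two positions: b3=0, b5=1, b6=1, b7=0, b9=0, b10=1, b11=1, b12=1, b13=1, b14=0, b15=0.
p1 = XOR of data positions {3,5,7,9,11,13,15} = 0⊕1⊕0⊕0⊕1⊕1⊕0 = 1
p2 = XOR of data positions {3,6,7,10,11,14,15} = 0⊕1⊕0⊕1⊕1⊕0⊕0 = 1
p4 = XOR of data positions {5,6,7,12,13,14,15} = 1⊕1⊕0⊕1⊕1⊕0⊕0 = 0
p8 = XOR of data positions {9,10,11,12,13,14,15} = 0⊕1⊕1⊕1⊕1⊕0⊕0 = 0
Codeword b1..b15 = 110011000111100

110011000111100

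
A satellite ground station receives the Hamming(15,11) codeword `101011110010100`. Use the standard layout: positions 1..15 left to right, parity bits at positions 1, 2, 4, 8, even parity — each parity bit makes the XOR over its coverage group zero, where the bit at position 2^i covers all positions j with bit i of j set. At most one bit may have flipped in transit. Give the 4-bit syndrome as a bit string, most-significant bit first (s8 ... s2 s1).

s1: b1⊕b3⊕b5⊕b7⊕b9⊕b11⊕b13⊕b15 = 1⊕1⊕1⊕1⊕0⊕1⊕1⊕0 = 0
s2: b2⊕b3⊕b6⊕b7⊕b10⊕b11⊕b14⊕b15 = 0⊕1⊕1⊕1⊕0⊕1⊕0⊕0 = 0
s4: b4⊕b5⊕b6⊕b7⊕b12⊕b13⊕b14⊕b15 = 0⊕1⊕1⊕1⊕0⊕1⊕0⊕0 = 0
s8: b8⊕b9⊕b10⊕b11⊕b12⊕b13⊕b14⊕b15 = 1⊕0⊕0⊕1⊕0⊕1⊕0⊕0 = 1
Syndrome (s8...s1) = 1000 → position 8.

1000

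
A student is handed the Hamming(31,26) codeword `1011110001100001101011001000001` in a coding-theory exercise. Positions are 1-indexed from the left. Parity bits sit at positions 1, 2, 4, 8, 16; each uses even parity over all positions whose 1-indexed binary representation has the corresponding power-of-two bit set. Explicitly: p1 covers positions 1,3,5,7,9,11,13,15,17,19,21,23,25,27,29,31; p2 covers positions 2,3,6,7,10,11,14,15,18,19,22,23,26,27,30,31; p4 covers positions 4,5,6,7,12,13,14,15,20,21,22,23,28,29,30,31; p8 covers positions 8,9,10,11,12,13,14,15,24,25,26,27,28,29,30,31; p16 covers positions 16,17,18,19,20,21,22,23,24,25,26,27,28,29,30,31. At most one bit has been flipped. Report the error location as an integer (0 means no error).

19

s1: b1⊕b3⊕b5⊕b7⊕b9⊕b11⊕b13⊕b15⊕b17⊕b19⊕b21⊕b23⊕b25⊕b27⊕b29⊕b31 = 1⊕1⊕1⊕0⊕0⊕1⊕0⊕0⊕1⊕1⊕1⊕0⊕1⊕0⊕0⊕1 = 1
s2: b2⊕b3⊕b6⊕b7⊕b10⊕b11⊕b14⊕b15⊕b18⊕b19⊕b22⊕b23⊕b26⊕b27⊕b30⊕b31 = 0⊕1⊕1⊕0⊕1⊕1⊕0⊕0⊕0⊕1⊕1⊕0⊕0⊕0⊕0⊕1 = 1
s4: b4⊕b5⊕b6⊕b7⊕b12⊕b13⊕b14⊕b15⊕b20⊕b21⊕b22⊕b23⊕b28⊕b29⊕b30⊕b31 = 1⊕1⊕1⊕0⊕0⊕0⊕0⊕0⊕0⊕1⊕1⊕0⊕0⊕0⊕0⊕1 = 0
s8: b8⊕b9⊕b10⊕b11⊕b12⊕b13⊕b14⊕b15⊕b24⊕b25⊕b26⊕b27⊕b28⊕b29⊕b30⊕b31 = 0⊕0⊕1⊕1⊕0⊕0⊕0⊕0⊕0⊕1⊕0⊕0⊕0⊕0⊕0⊕1 = 0
s16: b16⊕b17⊕b18⊕b19⊕b20⊕b21⊕b22⊕b23⊕b24⊕b25⊕b26⊕b27⊕b28⊕b29⊕b30⊕b31 = 1⊕1⊕0⊕1⊕0⊕1⊕1⊕0⊕0⊕1⊕0⊕0⊕0⊕0⊕0⊕1 = 1
Syndrome (s16...s1) = 10011 → position 19.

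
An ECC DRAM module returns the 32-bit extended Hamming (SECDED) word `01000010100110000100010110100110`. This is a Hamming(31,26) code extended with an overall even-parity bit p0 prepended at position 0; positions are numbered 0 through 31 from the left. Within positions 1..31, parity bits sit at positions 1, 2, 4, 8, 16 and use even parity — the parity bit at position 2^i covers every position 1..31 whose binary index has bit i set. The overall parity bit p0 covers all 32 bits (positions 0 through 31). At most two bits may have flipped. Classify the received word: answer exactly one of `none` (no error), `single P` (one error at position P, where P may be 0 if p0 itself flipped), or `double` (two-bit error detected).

s1: b1⊕b3⊕b5⊕b7⊕b9⊕b11⊕b13⊕b15⊕b17⊕b19⊕b21⊕b23⊕b25⊕b27⊕b29⊕b31 = 1⊕0⊕0⊕0⊕0⊕1⊕0⊕0⊕1⊕0⊕1⊕1⊕0⊕0⊕1⊕0 = 0
s2: b2⊕b3⊕b6⊕b7⊕b10⊕b11⊕b14⊕b15⊕b18⊕b19⊕b22⊕b23⊕b26⊕b27⊕b30⊕b31 = 0⊕0⊕1⊕0⊕0⊕1⊕0⊕0⊕0⊕0⊕0⊕1⊕1⊕0⊕1⊕0 = 1
s4: b4⊕b5⊕b6⊕b7⊕b12⊕b13⊕b14⊕b15⊕b20⊕b21⊕b22⊕b23⊕b28⊕b29⊕b30⊕b31 = 0⊕0⊕1⊕0⊕1⊕0⊕0⊕0⊕0⊕1⊕0⊕1⊕0⊕1⊕1⊕0 = 0
s8: b8⊕b9⊕b10⊕b11⊕b12⊕b13⊕b14⊕b15⊕b24⊕b25⊕b26⊕b27⊕b28⊕b29⊕b30⊕b31 = 1⊕0⊕0⊕1⊕1⊕0⊕0⊕0⊕1⊕0⊕1⊕0⊕0⊕1⊕1⊕0 = 1
s16: b16⊕b17⊕b18⊕b19⊕b20⊕b21⊕b22⊕b23⊕b24⊕b25⊕b26⊕b27⊕b28⊕b29⊕b30⊕b31 = 0⊕1⊕0⊕0⊕0⊕1⊕0⊕1⊕1⊕0⊕1⊕0⊕0⊕1⊕1⊕0 = 1
Syndrome (s16...s1) = 11010 → position 26.
Overall parity (XOR of all 32 bits, including p0): 0⊕1⊕0⊕0⊕0⊕0⊕1⊕0⊕1⊕0⊕0⊕1⊕1⊕0⊕0⊕0⊕0⊕1⊕0⊕0⊕0⊕1⊕0⊕1⊕1⊕0⊕1⊕0⊕0⊕1⊕1⊕0 = 0
Overall=0, syndrome position=26 → double-bit error detected (uncorrectable).

double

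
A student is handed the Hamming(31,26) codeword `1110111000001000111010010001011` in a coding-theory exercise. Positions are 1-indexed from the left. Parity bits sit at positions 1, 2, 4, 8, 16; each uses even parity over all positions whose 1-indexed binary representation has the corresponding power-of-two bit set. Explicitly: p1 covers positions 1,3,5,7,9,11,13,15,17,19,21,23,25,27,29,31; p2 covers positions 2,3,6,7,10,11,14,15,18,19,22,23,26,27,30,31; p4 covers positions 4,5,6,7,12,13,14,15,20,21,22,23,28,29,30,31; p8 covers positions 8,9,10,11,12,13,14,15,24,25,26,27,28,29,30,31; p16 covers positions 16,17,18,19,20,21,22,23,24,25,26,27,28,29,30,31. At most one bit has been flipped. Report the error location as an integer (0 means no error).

s1: b1⊕b3⊕b5⊕b7⊕b9⊕b11⊕b13⊕b15⊕b17⊕b19⊕b21⊕b23⊕b25⊕b27⊕b29⊕b31 = 1⊕1⊕1⊕1⊕0⊕0⊕1⊕0⊕1⊕1⊕1⊕0⊕0⊕0⊕0⊕1 = 1
s2: b2⊕b3⊕b6⊕b7⊕b10⊕b11⊕b14⊕b15⊕b18⊕b19⊕b22⊕b23⊕b26⊕b27⊕b30⊕b31 = 1⊕1⊕1⊕1⊕0⊕0⊕0⊕0⊕1⊕1⊕0⊕0⊕0⊕0⊕1⊕1 = 0
s4: b4⊕b5⊕b6⊕b7⊕b12⊕b13⊕b14⊕b15⊕b20⊕b21⊕b22⊕b23⊕b28⊕b29⊕b30⊕b31 = 0⊕1⊕1⊕1⊕0⊕1⊕0⊕0⊕0⊕1⊕0⊕0⊕1⊕0⊕1⊕1 = 0
s8: b8⊕b9⊕b10⊕b11⊕b12⊕b13⊕b14⊕b15⊕b24⊕b25⊕b26⊕b27⊕b28⊕b29⊕b30⊕b31 = 0⊕0⊕0⊕0⊕0⊕1⊕0⊕0⊕1⊕0⊕0⊕0⊕1⊕0⊕1⊕1 = 1
s16: b16⊕b17⊕b18⊕b19⊕b20⊕b21⊕b22⊕b23⊕b24⊕b25⊕b26⊕b27⊕b28⊕b29⊕b30⊕b31 = 0⊕1⊕1⊕1⊕0⊕1⊕0⊕0⊕1⊕0⊕0⊕0⊕1⊕0⊕1⊕1 = 0
Syndrome (s16...s1) = 01001 → position 9.

9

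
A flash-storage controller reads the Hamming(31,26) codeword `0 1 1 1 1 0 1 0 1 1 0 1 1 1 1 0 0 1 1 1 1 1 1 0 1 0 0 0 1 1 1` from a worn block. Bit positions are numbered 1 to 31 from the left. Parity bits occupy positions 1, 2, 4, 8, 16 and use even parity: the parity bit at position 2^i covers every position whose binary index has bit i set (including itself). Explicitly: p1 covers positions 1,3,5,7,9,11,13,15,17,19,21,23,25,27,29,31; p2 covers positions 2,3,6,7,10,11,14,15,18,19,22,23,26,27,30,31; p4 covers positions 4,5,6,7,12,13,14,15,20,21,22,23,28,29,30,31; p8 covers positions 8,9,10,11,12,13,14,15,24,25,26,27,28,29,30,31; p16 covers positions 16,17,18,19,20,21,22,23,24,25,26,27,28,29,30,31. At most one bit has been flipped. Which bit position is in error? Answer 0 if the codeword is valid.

s1: b1⊕b3⊕b5⊕b7⊕b9⊕b11⊕b13⊕b15⊕b17⊕b19⊕b21⊕b23⊕b25⊕b27⊕b29⊕b31 = 0⊕1⊕1⊕1⊕1⊕0⊕1⊕1⊕0⊕1⊕1⊕1⊕1⊕0⊕1⊕1 = 0
s2: b2⊕b3⊕b6⊕b7⊕b10⊕b11⊕b14⊕b15⊕b18⊕b19⊕b22⊕b23⊕b26⊕b27⊕b30⊕b31 = 1⊕1⊕0⊕1⊕1⊕0⊕1⊕1⊕1⊕1⊕1⊕1⊕0⊕0⊕1⊕1 = 0
s4: b4⊕b5⊕b6⊕b7⊕b12⊕b13⊕b14⊕b15⊕b20⊕b21⊕b22⊕b23⊕b28⊕b29⊕b30⊕b31 = 1⊕1⊕0⊕1⊕1⊕1⊕1⊕1⊕1⊕1⊕1⊕1⊕0⊕1⊕1⊕1 = 0
s8: b8⊕b9⊕b10⊕b11⊕b12⊕b13⊕b14⊕b15⊕b24⊕b25⊕b26⊕b27⊕b28⊕b29⊕b30⊕b31 = 0⊕1⊕1⊕0⊕1⊕1⊕1⊕1⊕0⊕1⊕0⊕0⊕0⊕1⊕1⊕1 = 0
s16: b16⊕b17⊕b18⊕b19⊕b20⊕b21⊕b22⊕b23⊕b24⊕b25⊕b26⊕b27⊕b28⊕b29⊕b30⊕b31 = 0⊕0⊕1⊕1⊕1⊕1⊕1⊕1⊕0⊕1⊕0⊕0⊕0⊕1⊕1⊕1 = 0
Syndrome (s16...s1) = 00000 → position 0 (no error).

0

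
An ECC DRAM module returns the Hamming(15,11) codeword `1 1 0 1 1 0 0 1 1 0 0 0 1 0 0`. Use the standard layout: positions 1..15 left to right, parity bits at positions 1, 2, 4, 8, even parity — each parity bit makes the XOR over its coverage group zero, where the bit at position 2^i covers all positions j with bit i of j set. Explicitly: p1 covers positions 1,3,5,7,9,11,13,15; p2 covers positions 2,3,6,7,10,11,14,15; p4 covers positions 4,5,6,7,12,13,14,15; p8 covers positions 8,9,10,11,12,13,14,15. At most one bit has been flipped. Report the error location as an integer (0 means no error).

14

s1: b1⊕b3⊕b5⊕b7⊕b9⊕b11⊕b13⊕b15 = 1⊕0⊕1⊕0⊕1⊕0⊕1⊕0 = 0
s2: b2⊕b3⊕b6⊕b7⊕b10⊕b11⊕b14⊕b15 = 1⊕0⊕0⊕0⊕0⊕0⊕0⊕0 = 1
s4: b4⊕b5⊕b6⊕b7⊕b12⊕b13⊕b14⊕b15 = 1⊕1⊕0⊕0⊕0⊕1⊕0⊕0 = 1
s8: b8⊕b9⊕b10⊕b11⊕b12⊕b13⊕b14⊕b15 = 1⊕1⊕0⊕0⊕0⊕1⊕0⊕0 = 1
Syndrome (s8...s1) = 1110 → position 14.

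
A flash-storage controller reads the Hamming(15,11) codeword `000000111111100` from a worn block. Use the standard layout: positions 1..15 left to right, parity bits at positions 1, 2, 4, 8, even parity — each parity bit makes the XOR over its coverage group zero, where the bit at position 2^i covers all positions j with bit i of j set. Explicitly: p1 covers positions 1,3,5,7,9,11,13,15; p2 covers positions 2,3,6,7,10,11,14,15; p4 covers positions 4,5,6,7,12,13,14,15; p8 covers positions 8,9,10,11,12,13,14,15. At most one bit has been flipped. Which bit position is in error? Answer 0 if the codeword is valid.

6

s1: b1⊕b3⊕b5⊕b7⊕b9⊕b11⊕b13⊕b15 = 0⊕0⊕0⊕1⊕1⊕1⊕1⊕0 = 0
s2: b2⊕b3⊕b6⊕b7⊕b10⊕b11⊕b14⊕b15 = 0⊕0⊕0⊕1⊕1⊕1⊕0⊕0 = 1
s4: b4⊕b5⊕b6⊕b7⊕b12⊕b13⊕b14⊕b15 = 0⊕0⊕0⊕1⊕1⊕1⊕0⊕0 = 1
s8: b8⊕b9⊕b10⊕b11⊕b12⊕b13⊕b14⊕b15 = 1⊕1⊕1⊕1⊕1⊕1⊕0⊕0 = 0
Syndrome (s8...s1) = 0110 → position 6.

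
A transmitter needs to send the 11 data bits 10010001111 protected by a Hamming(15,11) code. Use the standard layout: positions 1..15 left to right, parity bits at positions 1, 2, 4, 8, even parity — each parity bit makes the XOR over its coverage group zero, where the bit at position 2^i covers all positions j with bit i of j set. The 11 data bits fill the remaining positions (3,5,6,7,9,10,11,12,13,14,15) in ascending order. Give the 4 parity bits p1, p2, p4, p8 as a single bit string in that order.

0010

Place data bits at non-power-of-two positions: b3=1, b5=0, b6=0, b7=1, b9=0, b10=0, b11=0, b12=1, b13=1, b14=1, b15=1.
p1 = XOR of data positions {3,5,7,9,11,13,15} = 1⊕0⊕1⊕0⊕0⊕1⊕1 = 0
p2 = XOR of data positions {3,6,7,10,11,14,15} = 1⊕0⊕1⊕0⊕0⊕1⊕1 = 0
p4 = XOR of data positions {5,6,7,12,13,14,15} = 0⊕0⊕1⊕1⊕1⊕1⊕1 = 1
p8 = XOR of data positions {9,10,11,12,13,14,15} = 0⊕0⊕0⊕1⊕1⊕1⊕1 = 0
Parity bits p1,p2,p4,p8 = 0010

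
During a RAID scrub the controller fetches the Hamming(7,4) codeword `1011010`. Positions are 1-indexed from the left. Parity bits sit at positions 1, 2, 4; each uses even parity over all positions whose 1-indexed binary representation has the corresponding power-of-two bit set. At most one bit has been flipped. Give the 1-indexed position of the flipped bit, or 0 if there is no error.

0

s1: b1⊕b3⊕b5⊕b7 = 1⊕1⊕0⊕0 = 0
s2: b2⊕b3⊕b6⊕b7 = 0⊕1⊕1⊕0 = 0
s4: b4⊕b5⊕b6⊕b7 = 1⊕0⊕1⊕0 = 0
Syndrome (s4...s1) = 000 → position 0 (no error).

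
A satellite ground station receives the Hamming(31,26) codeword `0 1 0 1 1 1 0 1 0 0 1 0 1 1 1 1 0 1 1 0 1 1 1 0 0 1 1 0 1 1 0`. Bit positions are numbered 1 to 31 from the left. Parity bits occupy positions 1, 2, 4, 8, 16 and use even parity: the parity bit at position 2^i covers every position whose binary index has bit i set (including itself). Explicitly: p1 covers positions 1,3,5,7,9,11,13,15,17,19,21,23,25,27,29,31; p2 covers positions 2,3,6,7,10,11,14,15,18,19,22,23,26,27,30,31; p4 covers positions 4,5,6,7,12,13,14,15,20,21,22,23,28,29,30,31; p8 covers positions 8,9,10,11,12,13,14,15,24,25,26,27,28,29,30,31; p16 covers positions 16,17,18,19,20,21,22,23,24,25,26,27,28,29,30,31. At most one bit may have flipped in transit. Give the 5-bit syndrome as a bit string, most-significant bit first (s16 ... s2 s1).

s1: b1⊕b3⊕b5⊕b7⊕b9⊕b11⊕b13⊕b15⊕b17⊕b19⊕b21⊕b23⊕b25⊕b27⊕b29⊕b31 = 0⊕0⊕1⊕0⊕0⊕1⊕1⊕1⊕0⊕1⊕1⊕1⊕0⊕1⊕1⊕0 = 1
s2: b2⊕b3⊕b6⊕b7⊕b10⊕b11⊕b14⊕b15⊕b18⊕b19⊕b22⊕b23⊕b26⊕b27⊕b30⊕b31 = 1⊕0⊕1⊕0⊕0⊕1⊕1⊕1⊕1⊕1⊕1⊕1⊕1⊕1⊕1⊕0 = 0
s4: b4⊕b5⊕b6⊕b7⊕b12⊕b13⊕b14⊕b15⊕b20⊕b21⊕b22⊕b23⊕b28⊕b29⊕b30⊕b31 = 1⊕1⊕1⊕0⊕0⊕1⊕1⊕1⊕0⊕1⊕1⊕1⊕0⊕1⊕1⊕0 = 1
s8: b8⊕b9⊕b10⊕b11⊕b12⊕b13⊕b14⊕b15⊕b24⊕b25⊕b26⊕b27⊕b28⊕b29⊕b30⊕b31 = 1⊕0⊕0⊕1⊕0⊕1⊕1⊕1⊕0⊕0⊕1⊕1⊕0⊕1⊕1⊕0 = 1
s16: b16⊕b17⊕b18⊕b19⊕b20⊕b21⊕b22⊕b23⊕b24⊕b25⊕b26⊕b27⊕b28⊕b29⊕b30⊕b31 = 1⊕0⊕1⊕1⊕0⊕1⊕1⊕1⊕0⊕0⊕1⊕1⊕0⊕1⊕1⊕0 = 0
Syndrome (s16...s1) = 01101 → position 13.

01101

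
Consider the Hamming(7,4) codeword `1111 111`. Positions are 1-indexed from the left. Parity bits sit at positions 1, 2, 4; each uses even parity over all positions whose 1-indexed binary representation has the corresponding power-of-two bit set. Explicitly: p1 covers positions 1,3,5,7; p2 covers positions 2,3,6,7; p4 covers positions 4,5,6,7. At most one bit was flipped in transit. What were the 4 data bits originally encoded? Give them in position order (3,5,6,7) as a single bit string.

s1: b1⊕b3⊕b5⊕b7 = 1⊕1⊕1⊕1 = 0
s2: b2⊕b3⊕b6⊕b7 = 1⊕1⊕1⊕1 = 0
s4: b4⊕b5⊕b6⊕b7 = 1⊕1⊕1⊕1 = 0
Syndrome (s4...s1) = 000 → position 0 (no error).
No correction needed.
Data bits at positions 3,5,6,7: 1111

1111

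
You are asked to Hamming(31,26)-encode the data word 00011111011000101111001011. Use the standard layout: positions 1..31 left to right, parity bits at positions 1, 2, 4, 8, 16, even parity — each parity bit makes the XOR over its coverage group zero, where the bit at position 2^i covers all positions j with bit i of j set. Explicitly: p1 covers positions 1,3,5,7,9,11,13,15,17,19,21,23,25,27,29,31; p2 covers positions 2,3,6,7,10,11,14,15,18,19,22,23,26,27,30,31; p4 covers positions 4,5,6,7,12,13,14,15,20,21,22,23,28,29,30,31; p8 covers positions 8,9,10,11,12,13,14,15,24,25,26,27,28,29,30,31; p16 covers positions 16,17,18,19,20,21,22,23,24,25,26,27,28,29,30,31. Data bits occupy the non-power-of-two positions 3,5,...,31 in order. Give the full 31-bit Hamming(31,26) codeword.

1100001111110110000101111001011

Place data bits at non-power-of-two positions: b3=0, b5=0, b6=0, b7=1, b9=1, b10=1, b11=1, b12=1, b13=0, b14=1, b15=1, b17=0, b18=0, b19=0, b20=1, b21=0, b22=1, b23=1, b24=1, b25=1, b26=0, b27=0, b28=1, b29=0, b30=1, b31=1.
p1 = XOR of data positions {3,5,7,9,11,13,15,17,19,21,23,25,27,29,31} = 0⊕0⊕1⊕1⊕1⊕0⊕1⊕0⊕0⊕0⊕1⊕1⊕0⊕0⊕1 = 1
p2 = XOR of data positions {3,6,7,10,11,14,15,18,19,22,23,26,27,30,31} = 0⊕0⊕1⊕1⊕1⊕1⊕1⊕0⊕0⊕1⊕1⊕0⊕0⊕1⊕1 = 1
p4 = XOR of data positions {5,6,7,12,13,14,15,20,21,22,23,28,29,30,31} = 0⊕0⊕1⊕1⊕0⊕1⊕1⊕1⊕0⊕1⊕1⊕1⊕0⊕1⊕1 = 0
p8 = XOR of data positions {9,10,11,12,13,14,15,24,25,26,27,28,29,30,31} = 1⊕1⊕1⊕1⊕0⊕1⊕1⊕1⊕1⊕0⊕0⊕1⊕0⊕1⊕1 = 1
p16 = XOR of data positions {17,18,19,20,21,22,23,24,25,26,27,28,29,30,31} = 0⊕0⊕0⊕1⊕0⊕1⊕1⊕1⊕1⊕0⊕0⊕1⊕0⊕1⊕1 = 0
Codeword b1..b31 = 1100001111110110000101111001011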